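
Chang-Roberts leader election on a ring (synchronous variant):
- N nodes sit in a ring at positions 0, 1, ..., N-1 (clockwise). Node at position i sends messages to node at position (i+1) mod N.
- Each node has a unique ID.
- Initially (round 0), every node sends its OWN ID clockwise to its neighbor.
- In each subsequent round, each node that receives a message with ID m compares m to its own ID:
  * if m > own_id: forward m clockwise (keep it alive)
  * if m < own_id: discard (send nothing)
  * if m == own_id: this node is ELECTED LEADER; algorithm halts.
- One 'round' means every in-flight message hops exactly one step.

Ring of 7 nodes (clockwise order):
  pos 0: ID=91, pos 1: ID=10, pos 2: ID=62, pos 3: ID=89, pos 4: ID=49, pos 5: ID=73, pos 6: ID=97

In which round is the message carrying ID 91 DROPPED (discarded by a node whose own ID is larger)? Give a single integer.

Round 1: pos1(id10) recv 91: fwd; pos2(id62) recv 10: drop; pos3(id89) recv 62: drop; pos4(id49) recv 89: fwd; pos5(id73) recv 49: drop; pos6(id97) recv 73: drop; pos0(id91) recv 97: fwd
Round 2: pos2(id62) recv 91: fwd; pos5(id73) recv 89: fwd; pos1(id10) recv 97: fwd
Round 3: pos3(id89) recv 91: fwd; pos6(id97) recv 89: drop; pos2(id62) recv 97: fwd
Round 4: pos4(id49) recv 91: fwd; pos3(id89) recv 97: fwd
Round 5: pos5(id73) recv 91: fwd; pos4(id49) recv 97: fwd
Round 6: pos6(id97) recv 91: drop; pos5(id73) recv 97: fwd
Round 7: pos6(id97) recv 97: ELECTED
Message ID 91 originates at pos 0; dropped at pos 6 in round 6

Answer: 6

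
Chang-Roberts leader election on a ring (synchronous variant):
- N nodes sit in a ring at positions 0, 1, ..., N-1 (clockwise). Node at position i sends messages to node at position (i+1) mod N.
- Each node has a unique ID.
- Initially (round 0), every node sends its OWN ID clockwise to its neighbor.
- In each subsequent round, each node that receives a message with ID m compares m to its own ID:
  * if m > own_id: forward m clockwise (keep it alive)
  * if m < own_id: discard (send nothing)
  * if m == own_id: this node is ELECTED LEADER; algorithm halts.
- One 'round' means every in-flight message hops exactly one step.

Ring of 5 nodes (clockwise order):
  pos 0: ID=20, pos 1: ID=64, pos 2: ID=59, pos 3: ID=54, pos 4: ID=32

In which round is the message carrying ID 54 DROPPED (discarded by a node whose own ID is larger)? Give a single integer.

Round 1: pos1(id64) recv 20: drop; pos2(id59) recv 64: fwd; pos3(id54) recv 59: fwd; pos4(id32) recv 54: fwd; pos0(id20) recv 32: fwd
Round 2: pos3(id54) recv 64: fwd; pos4(id32) recv 59: fwd; pos0(id20) recv 54: fwd; pos1(id64) recv 32: drop
Round 3: pos4(id32) recv 64: fwd; pos0(id20) recv 59: fwd; pos1(id64) recv 54: drop
Round 4: pos0(id20) recv 64: fwd; pos1(id64) recv 59: drop
Round 5: pos1(id64) recv 64: ELECTED
Message ID 54 originates at pos 3; dropped at pos 1 in round 3

Answer: 3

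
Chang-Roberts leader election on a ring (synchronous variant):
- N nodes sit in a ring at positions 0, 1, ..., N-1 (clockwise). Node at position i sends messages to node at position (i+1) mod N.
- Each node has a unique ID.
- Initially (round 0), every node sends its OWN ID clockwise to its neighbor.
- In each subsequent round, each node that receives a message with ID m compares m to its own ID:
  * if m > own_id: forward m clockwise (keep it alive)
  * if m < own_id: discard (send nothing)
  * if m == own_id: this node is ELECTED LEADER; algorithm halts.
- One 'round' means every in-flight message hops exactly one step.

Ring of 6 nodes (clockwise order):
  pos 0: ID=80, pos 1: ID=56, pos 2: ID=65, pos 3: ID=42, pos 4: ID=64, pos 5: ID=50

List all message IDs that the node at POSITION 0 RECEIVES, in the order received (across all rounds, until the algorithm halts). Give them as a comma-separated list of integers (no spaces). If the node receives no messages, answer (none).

Round 1: pos1(id56) recv 80: fwd; pos2(id65) recv 56: drop; pos3(id42) recv 65: fwd; pos4(id64) recv 42: drop; pos5(id50) recv 64: fwd; pos0(id80) recv 50: drop
Round 2: pos2(id65) recv 80: fwd; pos4(id64) recv 65: fwd; pos0(id80) recv 64: drop
Round 3: pos3(id42) recv 80: fwd; pos5(id50) recv 65: fwd
Round 4: pos4(id64) recv 80: fwd; pos0(id80) recv 65: drop
Round 5: pos5(id50) recv 80: fwd
Round 6: pos0(id80) recv 80: ELECTED

Answer: 50,64,65,80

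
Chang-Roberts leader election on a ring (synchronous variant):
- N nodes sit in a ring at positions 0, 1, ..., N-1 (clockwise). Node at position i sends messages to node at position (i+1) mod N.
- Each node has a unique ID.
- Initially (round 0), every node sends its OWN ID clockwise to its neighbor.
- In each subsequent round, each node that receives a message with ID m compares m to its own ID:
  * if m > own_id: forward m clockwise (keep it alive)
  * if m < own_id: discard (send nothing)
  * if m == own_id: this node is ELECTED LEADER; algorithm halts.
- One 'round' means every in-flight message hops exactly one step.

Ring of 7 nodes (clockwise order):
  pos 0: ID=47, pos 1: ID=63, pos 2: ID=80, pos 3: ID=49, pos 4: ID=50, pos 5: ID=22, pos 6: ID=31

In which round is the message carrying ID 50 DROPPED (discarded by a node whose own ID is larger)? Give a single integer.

Answer: 4

Derivation:
Round 1: pos1(id63) recv 47: drop; pos2(id80) recv 63: drop; pos3(id49) recv 80: fwd; pos4(id50) recv 49: drop; pos5(id22) recv 50: fwd; pos6(id31) recv 22: drop; pos0(id47) recv 31: drop
Round 2: pos4(id50) recv 80: fwd; pos6(id31) recv 50: fwd
Round 3: pos5(id22) recv 80: fwd; pos0(id47) recv 50: fwd
Round 4: pos6(id31) recv 80: fwd; pos1(id63) recv 50: drop
Round 5: pos0(id47) recv 80: fwd
Round 6: pos1(id63) recv 80: fwd
Round 7: pos2(id80) recv 80: ELECTED
Message ID 50 originates at pos 4; dropped at pos 1 in round 4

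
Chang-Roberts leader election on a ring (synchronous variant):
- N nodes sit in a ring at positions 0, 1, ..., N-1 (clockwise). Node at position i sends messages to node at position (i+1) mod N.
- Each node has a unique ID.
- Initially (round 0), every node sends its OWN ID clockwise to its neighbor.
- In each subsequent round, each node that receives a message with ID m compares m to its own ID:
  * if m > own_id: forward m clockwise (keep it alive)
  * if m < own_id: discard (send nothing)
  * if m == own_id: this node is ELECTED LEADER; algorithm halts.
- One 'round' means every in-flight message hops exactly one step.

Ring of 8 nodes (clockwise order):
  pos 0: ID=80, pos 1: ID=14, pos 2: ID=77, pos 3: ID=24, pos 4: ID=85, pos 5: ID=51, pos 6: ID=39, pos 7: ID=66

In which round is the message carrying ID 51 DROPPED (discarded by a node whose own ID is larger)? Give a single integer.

Answer: 2

Derivation:
Round 1: pos1(id14) recv 80: fwd; pos2(id77) recv 14: drop; pos3(id24) recv 77: fwd; pos4(id85) recv 24: drop; pos5(id51) recv 85: fwd; pos6(id39) recv 51: fwd; pos7(id66) recv 39: drop; pos0(id80) recv 66: drop
Round 2: pos2(id77) recv 80: fwd; pos4(id85) recv 77: drop; pos6(id39) recv 85: fwd; pos7(id66) recv 51: drop
Round 3: pos3(id24) recv 80: fwd; pos7(id66) recv 85: fwd
Round 4: pos4(id85) recv 80: drop; pos0(id80) recv 85: fwd
Round 5: pos1(id14) recv 85: fwd
Round 6: pos2(id77) recv 85: fwd
Round 7: pos3(id24) recv 85: fwd
Round 8: pos4(id85) recv 85: ELECTED
Message ID 51 originates at pos 5; dropped at pos 7 in round 2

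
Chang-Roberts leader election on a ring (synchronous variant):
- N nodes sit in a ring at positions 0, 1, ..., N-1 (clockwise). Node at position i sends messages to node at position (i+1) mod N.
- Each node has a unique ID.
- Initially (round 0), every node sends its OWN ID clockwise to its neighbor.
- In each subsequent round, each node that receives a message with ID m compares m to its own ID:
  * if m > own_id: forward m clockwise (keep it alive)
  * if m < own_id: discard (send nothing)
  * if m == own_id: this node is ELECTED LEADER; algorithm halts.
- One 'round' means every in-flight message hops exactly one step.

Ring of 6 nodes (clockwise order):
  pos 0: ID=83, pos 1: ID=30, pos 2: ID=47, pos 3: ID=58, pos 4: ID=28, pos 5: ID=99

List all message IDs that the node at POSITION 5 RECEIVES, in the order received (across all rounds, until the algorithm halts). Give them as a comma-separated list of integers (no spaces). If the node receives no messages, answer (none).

Round 1: pos1(id30) recv 83: fwd; pos2(id47) recv 30: drop; pos3(id58) recv 47: drop; pos4(id28) recv 58: fwd; pos5(id99) recv 28: drop; pos0(id83) recv 99: fwd
Round 2: pos2(id47) recv 83: fwd; pos5(id99) recv 58: drop; pos1(id30) recv 99: fwd
Round 3: pos3(id58) recv 83: fwd; pos2(id47) recv 99: fwd
Round 4: pos4(id28) recv 83: fwd; pos3(id58) recv 99: fwd
Round 5: pos5(id99) recv 83: drop; pos4(id28) recv 99: fwd
Round 6: pos5(id99) recv 99: ELECTED

Answer: 28,58,83,99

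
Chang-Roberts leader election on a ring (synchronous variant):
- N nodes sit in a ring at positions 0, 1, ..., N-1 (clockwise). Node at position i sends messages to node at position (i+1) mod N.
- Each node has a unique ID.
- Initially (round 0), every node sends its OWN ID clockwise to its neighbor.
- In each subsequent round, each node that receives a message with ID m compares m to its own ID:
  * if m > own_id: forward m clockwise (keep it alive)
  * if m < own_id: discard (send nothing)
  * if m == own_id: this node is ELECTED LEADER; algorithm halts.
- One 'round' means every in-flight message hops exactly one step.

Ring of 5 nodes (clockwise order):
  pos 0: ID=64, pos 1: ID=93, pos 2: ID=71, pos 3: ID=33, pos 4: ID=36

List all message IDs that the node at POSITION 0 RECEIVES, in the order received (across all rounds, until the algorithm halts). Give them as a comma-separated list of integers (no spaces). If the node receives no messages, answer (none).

Answer: 36,71,93

Derivation:
Round 1: pos1(id93) recv 64: drop; pos2(id71) recv 93: fwd; pos3(id33) recv 71: fwd; pos4(id36) recv 33: drop; pos0(id64) recv 36: drop
Round 2: pos3(id33) recv 93: fwd; pos4(id36) recv 71: fwd
Round 3: pos4(id36) recv 93: fwd; pos0(id64) recv 71: fwd
Round 4: pos0(id64) recv 93: fwd; pos1(id93) recv 71: drop
Round 5: pos1(id93) recv 93: ELECTED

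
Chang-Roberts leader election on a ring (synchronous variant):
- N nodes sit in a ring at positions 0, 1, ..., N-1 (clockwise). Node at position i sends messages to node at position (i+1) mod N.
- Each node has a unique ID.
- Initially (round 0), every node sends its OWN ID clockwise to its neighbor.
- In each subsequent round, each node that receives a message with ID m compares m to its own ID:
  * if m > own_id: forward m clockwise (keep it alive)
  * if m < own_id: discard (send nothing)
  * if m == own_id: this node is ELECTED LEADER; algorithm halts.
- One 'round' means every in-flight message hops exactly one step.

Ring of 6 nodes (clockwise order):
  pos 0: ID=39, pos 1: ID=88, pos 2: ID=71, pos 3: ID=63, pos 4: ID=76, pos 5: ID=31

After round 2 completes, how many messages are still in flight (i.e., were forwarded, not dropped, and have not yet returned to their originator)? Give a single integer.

Answer: 2

Derivation:
Round 1: pos1(id88) recv 39: drop; pos2(id71) recv 88: fwd; pos3(id63) recv 71: fwd; pos4(id76) recv 63: drop; pos5(id31) recv 76: fwd; pos0(id39) recv 31: drop
Round 2: pos3(id63) recv 88: fwd; pos4(id76) recv 71: drop; pos0(id39) recv 76: fwd
After round 2: 2 messages still in flight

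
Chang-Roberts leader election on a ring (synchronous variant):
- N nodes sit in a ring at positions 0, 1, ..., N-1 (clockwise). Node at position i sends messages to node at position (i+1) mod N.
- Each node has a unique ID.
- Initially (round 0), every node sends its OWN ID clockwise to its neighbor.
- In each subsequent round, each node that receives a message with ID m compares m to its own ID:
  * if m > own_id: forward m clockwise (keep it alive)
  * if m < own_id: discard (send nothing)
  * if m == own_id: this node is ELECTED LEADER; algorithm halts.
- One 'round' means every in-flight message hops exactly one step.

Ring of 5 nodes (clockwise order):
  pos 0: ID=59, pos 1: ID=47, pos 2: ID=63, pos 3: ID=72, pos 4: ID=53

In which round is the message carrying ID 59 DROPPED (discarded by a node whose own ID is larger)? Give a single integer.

Round 1: pos1(id47) recv 59: fwd; pos2(id63) recv 47: drop; pos3(id72) recv 63: drop; pos4(id53) recv 72: fwd; pos0(id59) recv 53: drop
Round 2: pos2(id63) recv 59: drop; pos0(id59) recv 72: fwd
Round 3: pos1(id47) recv 72: fwd
Round 4: pos2(id63) recv 72: fwd
Round 5: pos3(id72) recv 72: ELECTED
Message ID 59 originates at pos 0; dropped at pos 2 in round 2

Answer: 2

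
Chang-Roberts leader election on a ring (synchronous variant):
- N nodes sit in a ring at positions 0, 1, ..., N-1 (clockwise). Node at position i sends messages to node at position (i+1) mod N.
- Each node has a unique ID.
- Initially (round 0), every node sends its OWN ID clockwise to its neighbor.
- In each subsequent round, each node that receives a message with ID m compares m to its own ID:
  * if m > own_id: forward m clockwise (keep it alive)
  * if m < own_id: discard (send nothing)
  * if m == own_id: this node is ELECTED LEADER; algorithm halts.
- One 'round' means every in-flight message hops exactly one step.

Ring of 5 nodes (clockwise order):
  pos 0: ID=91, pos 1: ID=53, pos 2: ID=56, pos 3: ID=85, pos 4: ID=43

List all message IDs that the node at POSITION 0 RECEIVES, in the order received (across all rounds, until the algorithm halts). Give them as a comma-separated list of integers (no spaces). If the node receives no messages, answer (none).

Round 1: pos1(id53) recv 91: fwd; pos2(id56) recv 53: drop; pos3(id85) recv 56: drop; pos4(id43) recv 85: fwd; pos0(id91) recv 43: drop
Round 2: pos2(id56) recv 91: fwd; pos0(id91) recv 85: drop
Round 3: pos3(id85) recv 91: fwd
Round 4: pos4(id43) recv 91: fwd
Round 5: pos0(id91) recv 91: ELECTED

Answer: 43,85,91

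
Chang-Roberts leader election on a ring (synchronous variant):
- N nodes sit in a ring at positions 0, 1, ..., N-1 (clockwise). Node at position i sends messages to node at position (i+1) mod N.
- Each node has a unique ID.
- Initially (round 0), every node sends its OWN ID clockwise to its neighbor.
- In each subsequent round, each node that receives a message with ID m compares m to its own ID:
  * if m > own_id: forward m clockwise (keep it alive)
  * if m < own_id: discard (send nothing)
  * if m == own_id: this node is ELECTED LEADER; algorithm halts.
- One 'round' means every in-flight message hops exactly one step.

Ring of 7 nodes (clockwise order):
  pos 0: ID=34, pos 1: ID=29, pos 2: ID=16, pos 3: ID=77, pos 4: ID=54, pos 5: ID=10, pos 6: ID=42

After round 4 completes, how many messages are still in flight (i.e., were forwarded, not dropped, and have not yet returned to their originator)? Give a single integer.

Round 1: pos1(id29) recv 34: fwd; pos2(id16) recv 29: fwd; pos3(id77) recv 16: drop; pos4(id54) recv 77: fwd; pos5(id10) recv 54: fwd; pos6(id42) recv 10: drop; pos0(id34) recv 42: fwd
Round 2: pos2(id16) recv 34: fwd; pos3(id77) recv 29: drop; pos5(id10) recv 77: fwd; pos6(id42) recv 54: fwd; pos1(id29) recv 42: fwd
Round 3: pos3(id77) recv 34: drop; pos6(id42) recv 77: fwd; pos0(id34) recv 54: fwd; pos2(id16) recv 42: fwd
Round 4: pos0(id34) recv 77: fwd; pos1(id29) recv 54: fwd; pos3(id77) recv 42: drop
After round 4: 2 messages still in flight

Answer: 2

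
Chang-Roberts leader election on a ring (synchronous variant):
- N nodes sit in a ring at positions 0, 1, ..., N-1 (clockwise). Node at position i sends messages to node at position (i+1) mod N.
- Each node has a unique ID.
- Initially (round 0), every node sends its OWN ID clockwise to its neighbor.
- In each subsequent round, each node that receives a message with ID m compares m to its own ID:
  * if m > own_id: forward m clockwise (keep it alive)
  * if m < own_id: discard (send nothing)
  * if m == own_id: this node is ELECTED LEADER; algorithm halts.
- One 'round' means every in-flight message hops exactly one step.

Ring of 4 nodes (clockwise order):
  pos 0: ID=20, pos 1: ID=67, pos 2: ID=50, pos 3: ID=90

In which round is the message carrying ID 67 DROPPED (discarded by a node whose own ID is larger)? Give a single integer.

Round 1: pos1(id67) recv 20: drop; pos2(id50) recv 67: fwd; pos3(id90) recv 50: drop; pos0(id20) recv 90: fwd
Round 2: pos3(id90) recv 67: drop; pos1(id67) recv 90: fwd
Round 3: pos2(id50) recv 90: fwd
Round 4: pos3(id90) recv 90: ELECTED
Message ID 67 originates at pos 1; dropped at pos 3 in round 2

Answer: 2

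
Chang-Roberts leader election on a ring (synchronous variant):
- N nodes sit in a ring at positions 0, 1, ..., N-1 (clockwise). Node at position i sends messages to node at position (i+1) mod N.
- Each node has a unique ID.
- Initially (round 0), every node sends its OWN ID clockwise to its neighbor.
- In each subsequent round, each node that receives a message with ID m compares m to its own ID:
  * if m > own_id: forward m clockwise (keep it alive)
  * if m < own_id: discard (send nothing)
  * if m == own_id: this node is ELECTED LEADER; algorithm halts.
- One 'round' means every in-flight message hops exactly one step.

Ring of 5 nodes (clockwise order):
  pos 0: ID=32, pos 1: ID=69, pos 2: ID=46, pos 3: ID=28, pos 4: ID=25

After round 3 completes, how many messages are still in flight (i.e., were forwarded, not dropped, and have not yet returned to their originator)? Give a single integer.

Answer: 2

Derivation:
Round 1: pos1(id69) recv 32: drop; pos2(id46) recv 69: fwd; pos3(id28) recv 46: fwd; pos4(id25) recv 28: fwd; pos0(id32) recv 25: drop
Round 2: pos3(id28) recv 69: fwd; pos4(id25) recv 46: fwd; pos0(id32) recv 28: drop
Round 3: pos4(id25) recv 69: fwd; pos0(id32) recv 46: fwd
After round 3: 2 messages still in flight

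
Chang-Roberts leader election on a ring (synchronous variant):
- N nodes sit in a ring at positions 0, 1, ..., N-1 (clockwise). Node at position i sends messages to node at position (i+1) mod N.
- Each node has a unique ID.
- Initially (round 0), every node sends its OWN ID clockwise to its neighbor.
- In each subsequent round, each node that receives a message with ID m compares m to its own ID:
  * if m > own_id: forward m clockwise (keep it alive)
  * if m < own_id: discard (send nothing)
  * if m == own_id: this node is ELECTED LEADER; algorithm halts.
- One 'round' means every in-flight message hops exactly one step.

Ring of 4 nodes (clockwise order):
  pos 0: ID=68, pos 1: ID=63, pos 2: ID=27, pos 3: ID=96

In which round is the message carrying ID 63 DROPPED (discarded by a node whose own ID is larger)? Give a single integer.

Round 1: pos1(id63) recv 68: fwd; pos2(id27) recv 63: fwd; pos3(id96) recv 27: drop; pos0(id68) recv 96: fwd
Round 2: pos2(id27) recv 68: fwd; pos3(id96) recv 63: drop; pos1(id63) recv 96: fwd
Round 3: pos3(id96) recv 68: drop; pos2(id27) recv 96: fwd
Round 4: pos3(id96) recv 96: ELECTED
Message ID 63 originates at pos 1; dropped at pos 3 in round 2

Answer: 2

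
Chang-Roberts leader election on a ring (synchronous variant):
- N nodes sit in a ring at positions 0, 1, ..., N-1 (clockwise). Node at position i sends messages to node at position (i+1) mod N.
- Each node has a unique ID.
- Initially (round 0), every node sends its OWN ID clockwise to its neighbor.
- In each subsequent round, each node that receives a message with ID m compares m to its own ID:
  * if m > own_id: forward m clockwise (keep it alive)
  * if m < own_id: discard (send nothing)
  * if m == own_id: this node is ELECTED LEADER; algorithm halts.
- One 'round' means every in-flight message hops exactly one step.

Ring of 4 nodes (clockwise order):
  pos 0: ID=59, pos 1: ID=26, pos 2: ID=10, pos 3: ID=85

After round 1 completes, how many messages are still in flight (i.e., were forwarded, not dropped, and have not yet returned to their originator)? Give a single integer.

Round 1: pos1(id26) recv 59: fwd; pos2(id10) recv 26: fwd; pos3(id85) recv 10: drop; pos0(id59) recv 85: fwd
After round 1: 3 messages still in flight

Answer: 3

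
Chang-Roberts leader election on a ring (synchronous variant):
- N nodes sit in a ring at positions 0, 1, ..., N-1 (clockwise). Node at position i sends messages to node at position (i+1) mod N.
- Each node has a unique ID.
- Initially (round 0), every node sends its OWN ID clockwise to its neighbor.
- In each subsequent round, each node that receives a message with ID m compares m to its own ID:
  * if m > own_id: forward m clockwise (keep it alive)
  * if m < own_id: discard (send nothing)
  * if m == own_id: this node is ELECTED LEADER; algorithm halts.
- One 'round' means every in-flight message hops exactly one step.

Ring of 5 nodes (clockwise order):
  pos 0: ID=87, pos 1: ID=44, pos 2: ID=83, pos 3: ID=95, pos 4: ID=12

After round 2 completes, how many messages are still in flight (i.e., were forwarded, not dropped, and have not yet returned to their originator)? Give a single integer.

Answer: 2

Derivation:
Round 1: pos1(id44) recv 87: fwd; pos2(id83) recv 44: drop; pos3(id95) recv 83: drop; pos4(id12) recv 95: fwd; pos0(id87) recv 12: drop
Round 2: pos2(id83) recv 87: fwd; pos0(id87) recv 95: fwd
After round 2: 2 messages still in flight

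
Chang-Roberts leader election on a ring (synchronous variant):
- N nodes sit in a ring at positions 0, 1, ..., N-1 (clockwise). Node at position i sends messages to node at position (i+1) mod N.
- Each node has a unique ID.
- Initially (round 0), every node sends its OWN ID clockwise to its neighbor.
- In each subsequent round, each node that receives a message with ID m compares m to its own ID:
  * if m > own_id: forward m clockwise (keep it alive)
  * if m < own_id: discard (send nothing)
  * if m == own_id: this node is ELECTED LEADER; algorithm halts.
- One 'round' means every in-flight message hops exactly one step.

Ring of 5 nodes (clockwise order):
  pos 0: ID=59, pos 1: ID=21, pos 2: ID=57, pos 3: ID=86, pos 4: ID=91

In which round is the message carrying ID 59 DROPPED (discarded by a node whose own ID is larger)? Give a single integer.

Round 1: pos1(id21) recv 59: fwd; pos2(id57) recv 21: drop; pos3(id86) recv 57: drop; pos4(id91) recv 86: drop; pos0(id59) recv 91: fwd
Round 2: pos2(id57) recv 59: fwd; pos1(id21) recv 91: fwd
Round 3: pos3(id86) recv 59: drop; pos2(id57) recv 91: fwd
Round 4: pos3(id86) recv 91: fwd
Round 5: pos4(id91) recv 91: ELECTED
Message ID 59 originates at pos 0; dropped at pos 3 in round 3

Answer: 3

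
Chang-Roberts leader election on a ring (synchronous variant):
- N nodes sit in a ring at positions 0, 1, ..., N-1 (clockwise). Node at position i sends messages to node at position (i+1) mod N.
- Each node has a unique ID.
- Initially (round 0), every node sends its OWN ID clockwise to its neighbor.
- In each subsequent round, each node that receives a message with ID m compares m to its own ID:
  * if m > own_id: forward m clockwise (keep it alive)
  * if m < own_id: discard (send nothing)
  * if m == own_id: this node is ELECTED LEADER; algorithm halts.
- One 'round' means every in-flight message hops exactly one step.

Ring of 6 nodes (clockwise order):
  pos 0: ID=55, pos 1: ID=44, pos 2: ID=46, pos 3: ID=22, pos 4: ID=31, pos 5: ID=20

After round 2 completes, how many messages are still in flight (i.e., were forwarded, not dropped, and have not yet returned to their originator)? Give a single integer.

Round 1: pos1(id44) recv 55: fwd; pos2(id46) recv 44: drop; pos3(id22) recv 46: fwd; pos4(id31) recv 22: drop; pos5(id20) recv 31: fwd; pos0(id55) recv 20: drop
Round 2: pos2(id46) recv 55: fwd; pos4(id31) recv 46: fwd; pos0(id55) recv 31: drop
After round 2: 2 messages still in flight

Answer: 2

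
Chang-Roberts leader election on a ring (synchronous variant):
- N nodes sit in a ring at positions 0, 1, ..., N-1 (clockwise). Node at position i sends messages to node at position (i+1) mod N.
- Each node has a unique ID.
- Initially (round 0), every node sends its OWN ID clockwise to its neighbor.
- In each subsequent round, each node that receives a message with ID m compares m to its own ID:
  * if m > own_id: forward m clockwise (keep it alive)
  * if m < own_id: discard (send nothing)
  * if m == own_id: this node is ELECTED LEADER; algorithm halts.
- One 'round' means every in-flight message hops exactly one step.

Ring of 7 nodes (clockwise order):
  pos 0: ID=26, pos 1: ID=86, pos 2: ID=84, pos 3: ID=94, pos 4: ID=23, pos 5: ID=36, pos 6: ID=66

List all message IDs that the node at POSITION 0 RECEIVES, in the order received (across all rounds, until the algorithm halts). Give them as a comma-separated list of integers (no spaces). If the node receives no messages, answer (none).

Answer: 66,94

Derivation:
Round 1: pos1(id86) recv 26: drop; pos2(id84) recv 86: fwd; pos3(id94) recv 84: drop; pos4(id23) recv 94: fwd; pos5(id36) recv 23: drop; pos6(id66) recv 36: drop; pos0(id26) recv 66: fwd
Round 2: pos3(id94) recv 86: drop; pos5(id36) recv 94: fwd; pos1(id86) recv 66: drop
Round 3: pos6(id66) recv 94: fwd
Round 4: pos0(id26) recv 94: fwd
Round 5: pos1(id86) recv 94: fwd
Round 6: pos2(id84) recv 94: fwd
Round 7: pos3(id94) recv 94: ELECTED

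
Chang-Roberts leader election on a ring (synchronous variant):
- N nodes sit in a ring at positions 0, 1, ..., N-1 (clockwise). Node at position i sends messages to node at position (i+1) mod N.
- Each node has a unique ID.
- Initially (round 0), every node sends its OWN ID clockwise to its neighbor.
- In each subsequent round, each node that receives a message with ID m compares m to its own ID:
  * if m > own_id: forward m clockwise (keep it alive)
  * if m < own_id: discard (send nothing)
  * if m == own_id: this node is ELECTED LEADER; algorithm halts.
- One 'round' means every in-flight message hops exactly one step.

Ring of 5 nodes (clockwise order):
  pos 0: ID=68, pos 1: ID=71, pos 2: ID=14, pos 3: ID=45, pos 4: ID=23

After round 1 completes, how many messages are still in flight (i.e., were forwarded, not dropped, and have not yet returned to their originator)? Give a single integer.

Answer: 2

Derivation:
Round 1: pos1(id71) recv 68: drop; pos2(id14) recv 71: fwd; pos3(id45) recv 14: drop; pos4(id23) recv 45: fwd; pos0(id68) recv 23: drop
After round 1: 2 messages still in flight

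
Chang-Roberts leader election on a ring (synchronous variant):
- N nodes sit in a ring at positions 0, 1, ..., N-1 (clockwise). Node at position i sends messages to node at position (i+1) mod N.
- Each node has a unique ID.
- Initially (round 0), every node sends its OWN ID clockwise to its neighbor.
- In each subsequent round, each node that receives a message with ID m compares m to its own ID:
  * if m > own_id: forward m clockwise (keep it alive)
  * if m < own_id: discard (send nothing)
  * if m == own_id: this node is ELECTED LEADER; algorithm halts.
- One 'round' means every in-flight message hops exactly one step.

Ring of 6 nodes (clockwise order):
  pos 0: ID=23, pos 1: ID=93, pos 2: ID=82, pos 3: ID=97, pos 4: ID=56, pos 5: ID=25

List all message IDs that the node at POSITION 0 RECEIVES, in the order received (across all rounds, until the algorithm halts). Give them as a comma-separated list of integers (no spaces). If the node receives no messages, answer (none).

Answer: 25,56,97

Derivation:
Round 1: pos1(id93) recv 23: drop; pos2(id82) recv 93: fwd; pos3(id97) recv 82: drop; pos4(id56) recv 97: fwd; pos5(id25) recv 56: fwd; pos0(id23) recv 25: fwd
Round 2: pos3(id97) recv 93: drop; pos5(id25) recv 97: fwd; pos0(id23) recv 56: fwd; pos1(id93) recv 25: drop
Round 3: pos0(id23) recv 97: fwd; pos1(id93) recv 56: drop
Round 4: pos1(id93) recv 97: fwd
Round 5: pos2(id82) recv 97: fwd
Round 6: pos3(id97) recv 97: ELECTED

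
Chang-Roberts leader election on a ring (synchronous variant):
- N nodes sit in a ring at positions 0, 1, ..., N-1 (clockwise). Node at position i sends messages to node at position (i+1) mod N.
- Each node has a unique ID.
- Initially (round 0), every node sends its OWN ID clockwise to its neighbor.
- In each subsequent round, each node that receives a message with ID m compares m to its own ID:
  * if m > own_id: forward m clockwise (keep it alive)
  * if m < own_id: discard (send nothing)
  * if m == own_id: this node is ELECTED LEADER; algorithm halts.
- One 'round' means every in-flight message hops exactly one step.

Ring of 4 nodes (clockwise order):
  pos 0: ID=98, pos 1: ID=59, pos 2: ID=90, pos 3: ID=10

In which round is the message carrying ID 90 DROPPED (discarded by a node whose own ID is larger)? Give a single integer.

Answer: 2

Derivation:
Round 1: pos1(id59) recv 98: fwd; pos2(id90) recv 59: drop; pos3(id10) recv 90: fwd; pos0(id98) recv 10: drop
Round 2: pos2(id90) recv 98: fwd; pos0(id98) recv 90: drop
Round 3: pos3(id10) recv 98: fwd
Round 4: pos0(id98) recv 98: ELECTED
Message ID 90 originates at pos 2; dropped at pos 0 in round 2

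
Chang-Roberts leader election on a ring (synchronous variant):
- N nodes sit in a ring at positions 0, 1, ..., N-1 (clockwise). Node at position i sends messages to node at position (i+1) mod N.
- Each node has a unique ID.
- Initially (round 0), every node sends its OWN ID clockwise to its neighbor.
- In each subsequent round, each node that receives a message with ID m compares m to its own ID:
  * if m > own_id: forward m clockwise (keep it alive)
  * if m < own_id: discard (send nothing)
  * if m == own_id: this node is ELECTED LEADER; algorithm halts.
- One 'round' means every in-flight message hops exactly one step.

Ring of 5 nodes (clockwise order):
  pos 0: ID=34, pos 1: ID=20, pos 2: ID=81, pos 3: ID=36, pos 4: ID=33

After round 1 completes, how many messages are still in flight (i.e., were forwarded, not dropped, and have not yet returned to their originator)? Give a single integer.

Answer: 3

Derivation:
Round 1: pos1(id20) recv 34: fwd; pos2(id81) recv 20: drop; pos3(id36) recv 81: fwd; pos4(id33) recv 36: fwd; pos0(id34) recv 33: drop
After round 1: 3 messages still in flight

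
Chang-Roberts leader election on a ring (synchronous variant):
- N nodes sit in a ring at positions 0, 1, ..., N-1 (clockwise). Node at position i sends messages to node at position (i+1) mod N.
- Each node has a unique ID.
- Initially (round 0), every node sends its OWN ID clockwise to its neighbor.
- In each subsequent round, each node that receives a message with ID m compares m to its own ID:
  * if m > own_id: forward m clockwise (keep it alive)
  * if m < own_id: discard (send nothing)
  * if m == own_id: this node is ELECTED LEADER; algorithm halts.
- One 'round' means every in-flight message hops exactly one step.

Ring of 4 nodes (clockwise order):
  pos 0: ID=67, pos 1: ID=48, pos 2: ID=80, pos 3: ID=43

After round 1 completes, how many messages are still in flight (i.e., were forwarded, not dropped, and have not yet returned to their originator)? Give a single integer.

Answer: 2

Derivation:
Round 1: pos1(id48) recv 67: fwd; pos2(id80) recv 48: drop; pos3(id43) recv 80: fwd; pos0(id67) recv 43: drop
After round 1: 2 messages still in flight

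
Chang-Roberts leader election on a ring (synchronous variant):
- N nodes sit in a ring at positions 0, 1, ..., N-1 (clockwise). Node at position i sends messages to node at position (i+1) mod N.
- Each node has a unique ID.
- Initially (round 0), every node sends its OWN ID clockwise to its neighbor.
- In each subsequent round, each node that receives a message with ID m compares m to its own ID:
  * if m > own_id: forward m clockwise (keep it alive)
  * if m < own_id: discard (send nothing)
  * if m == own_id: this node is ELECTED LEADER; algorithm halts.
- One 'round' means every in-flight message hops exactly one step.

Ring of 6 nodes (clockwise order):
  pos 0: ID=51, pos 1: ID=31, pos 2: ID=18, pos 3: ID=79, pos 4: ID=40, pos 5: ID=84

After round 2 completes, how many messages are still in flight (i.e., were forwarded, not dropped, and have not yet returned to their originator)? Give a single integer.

Round 1: pos1(id31) recv 51: fwd; pos2(id18) recv 31: fwd; pos3(id79) recv 18: drop; pos4(id40) recv 79: fwd; pos5(id84) recv 40: drop; pos0(id51) recv 84: fwd
Round 2: pos2(id18) recv 51: fwd; pos3(id79) recv 31: drop; pos5(id84) recv 79: drop; pos1(id31) recv 84: fwd
After round 2: 2 messages still in flight

Answer: 2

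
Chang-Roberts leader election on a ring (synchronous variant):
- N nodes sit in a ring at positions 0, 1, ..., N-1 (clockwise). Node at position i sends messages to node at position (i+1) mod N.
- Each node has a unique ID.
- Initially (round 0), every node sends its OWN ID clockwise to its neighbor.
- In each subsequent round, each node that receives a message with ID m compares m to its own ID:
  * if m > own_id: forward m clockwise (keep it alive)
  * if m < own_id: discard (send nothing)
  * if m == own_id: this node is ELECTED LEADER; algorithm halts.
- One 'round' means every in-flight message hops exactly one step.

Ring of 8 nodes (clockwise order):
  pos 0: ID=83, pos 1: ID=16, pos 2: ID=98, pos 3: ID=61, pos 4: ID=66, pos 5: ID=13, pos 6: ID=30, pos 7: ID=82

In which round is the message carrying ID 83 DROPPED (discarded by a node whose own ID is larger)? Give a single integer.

Answer: 2

Derivation:
Round 1: pos1(id16) recv 83: fwd; pos2(id98) recv 16: drop; pos3(id61) recv 98: fwd; pos4(id66) recv 61: drop; pos5(id13) recv 66: fwd; pos6(id30) recv 13: drop; pos7(id82) recv 30: drop; pos0(id83) recv 82: drop
Round 2: pos2(id98) recv 83: drop; pos4(id66) recv 98: fwd; pos6(id30) recv 66: fwd
Round 3: pos5(id13) recv 98: fwd; pos7(id82) recv 66: drop
Round 4: pos6(id30) recv 98: fwd
Round 5: pos7(id82) recv 98: fwd
Round 6: pos0(id83) recv 98: fwd
Round 7: pos1(id16) recv 98: fwd
Round 8: pos2(id98) recv 98: ELECTED
Message ID 83 originates at pos 0; dropped at pos 2 in round 2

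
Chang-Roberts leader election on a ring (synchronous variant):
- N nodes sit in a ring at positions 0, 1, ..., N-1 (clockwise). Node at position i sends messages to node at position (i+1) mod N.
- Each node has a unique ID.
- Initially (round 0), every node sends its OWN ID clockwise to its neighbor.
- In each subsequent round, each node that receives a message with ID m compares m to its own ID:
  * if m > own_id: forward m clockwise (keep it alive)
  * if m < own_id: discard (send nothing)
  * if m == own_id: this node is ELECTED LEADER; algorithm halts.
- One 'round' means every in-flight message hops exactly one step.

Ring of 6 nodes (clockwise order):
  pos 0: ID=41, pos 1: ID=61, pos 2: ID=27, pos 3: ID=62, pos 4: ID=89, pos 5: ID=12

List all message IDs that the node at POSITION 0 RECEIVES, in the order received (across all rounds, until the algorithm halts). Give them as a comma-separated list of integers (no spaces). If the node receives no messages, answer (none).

Answer: 12,89

Derivation:
Round 1: pos1(id61) recv 41: drop; pos2(id27) recv 61: fwd; pos3(id62) recv 27: drop; pos4(id89) recv 62: drop; pos5(id12) recv 89: fwd; pos0(id41) recv 12: drop
Round 2: pos3(id62) recv 61: drop; pos0(id41) recv 89: fwd
Round 3: pos1(id61) recv 89: fwd
Round 4: pos2(id27) recv 89: fwd
Round 5: pos3(id62) recv 89: fwd
Round 6: pos4(id89) recv 89: ELECTED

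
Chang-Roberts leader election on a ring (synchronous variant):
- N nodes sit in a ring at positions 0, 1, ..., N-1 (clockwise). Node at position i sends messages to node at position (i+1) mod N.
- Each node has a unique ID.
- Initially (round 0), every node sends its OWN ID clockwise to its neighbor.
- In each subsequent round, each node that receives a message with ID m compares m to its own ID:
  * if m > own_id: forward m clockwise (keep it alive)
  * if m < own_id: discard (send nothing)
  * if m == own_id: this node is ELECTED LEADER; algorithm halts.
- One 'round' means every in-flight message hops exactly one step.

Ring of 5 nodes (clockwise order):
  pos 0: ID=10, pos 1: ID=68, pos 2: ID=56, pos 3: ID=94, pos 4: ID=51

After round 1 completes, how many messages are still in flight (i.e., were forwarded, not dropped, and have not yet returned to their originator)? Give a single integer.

Round 1: pos1(id68) recv 10: drop; pos2(id56) recv 68: fwd; pos3(id94) recv 56: drop; pos4(id51) recv 94: fwd; pos0(id10) recv 51: fwd
After round 1: 3 messages still in flight

Answer: 3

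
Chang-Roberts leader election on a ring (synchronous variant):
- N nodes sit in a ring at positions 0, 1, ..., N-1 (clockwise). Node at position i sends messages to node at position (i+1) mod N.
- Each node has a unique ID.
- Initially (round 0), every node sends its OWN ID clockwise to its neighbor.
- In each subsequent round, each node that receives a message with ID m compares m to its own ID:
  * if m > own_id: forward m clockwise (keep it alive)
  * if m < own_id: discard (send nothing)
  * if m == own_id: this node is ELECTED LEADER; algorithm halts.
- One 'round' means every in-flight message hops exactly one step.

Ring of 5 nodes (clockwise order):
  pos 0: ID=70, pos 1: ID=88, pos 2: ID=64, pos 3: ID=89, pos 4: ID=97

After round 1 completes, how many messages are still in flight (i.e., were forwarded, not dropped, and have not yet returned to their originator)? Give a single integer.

Answer: 2

Derivation:
Round 1: pos1(id88) recv 70: drop; pos2(id64) recv 88: fwd; pos3(id89) recv 64: drop; pos4(id97) recv 89: drop; pos0(id70) recv 97: fwd
After round 1: 2 messages still in flight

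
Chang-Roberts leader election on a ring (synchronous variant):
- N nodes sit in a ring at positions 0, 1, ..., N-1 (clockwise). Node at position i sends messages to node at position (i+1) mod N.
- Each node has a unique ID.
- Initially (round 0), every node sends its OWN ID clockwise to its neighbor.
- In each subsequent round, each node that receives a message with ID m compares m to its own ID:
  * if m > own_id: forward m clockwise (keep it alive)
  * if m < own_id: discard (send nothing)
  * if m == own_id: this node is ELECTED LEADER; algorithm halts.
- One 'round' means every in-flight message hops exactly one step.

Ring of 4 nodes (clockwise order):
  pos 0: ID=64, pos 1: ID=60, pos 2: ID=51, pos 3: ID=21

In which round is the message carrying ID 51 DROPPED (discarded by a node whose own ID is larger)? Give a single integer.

Answer: 2

Derivation:
Round 1: pos1(id60) recv 64: fwd; pos2(id51) recv 60: fwd; pos3(id21) recv 51: fwd; pos0(id64) recv 21: drop
Round 2: pos2(id51) recv 64: fwd; pos3(id21) recv 60: fwd; pos0(id64) recv 51: drop
Round 3: pos3(id21) recv 64: fwd; pos0(id64) recv 60: drop
Round 4: pos0(id64) recv 64: ELECTED
Message ID 51 originates at pos 2; dropped at pos 0 in round 2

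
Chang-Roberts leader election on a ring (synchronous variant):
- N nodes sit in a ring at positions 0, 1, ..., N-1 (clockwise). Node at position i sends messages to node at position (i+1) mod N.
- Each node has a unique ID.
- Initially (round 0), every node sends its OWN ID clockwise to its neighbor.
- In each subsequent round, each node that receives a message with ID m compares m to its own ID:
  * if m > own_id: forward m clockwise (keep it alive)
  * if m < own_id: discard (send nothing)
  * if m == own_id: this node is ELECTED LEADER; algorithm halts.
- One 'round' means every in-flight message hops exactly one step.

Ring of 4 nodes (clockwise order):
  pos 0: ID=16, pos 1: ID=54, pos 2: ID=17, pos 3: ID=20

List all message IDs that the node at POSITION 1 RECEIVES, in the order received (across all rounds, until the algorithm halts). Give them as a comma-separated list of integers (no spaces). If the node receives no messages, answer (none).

Round 1: pos1(id54) recv 16: drop; pos2(id17) recv 54: fwd; pos3(id20) recv 17: drop; pos0(id16) recv 20: fwd
Round 2: pos3(id20) recv 54: fwd; pos1(id54) recv 20: drop
Round 3: pos0(id16) recv 54: fwd
Round 4: pos1(id54) recv 54: ELECTED

Answer: 16,20,54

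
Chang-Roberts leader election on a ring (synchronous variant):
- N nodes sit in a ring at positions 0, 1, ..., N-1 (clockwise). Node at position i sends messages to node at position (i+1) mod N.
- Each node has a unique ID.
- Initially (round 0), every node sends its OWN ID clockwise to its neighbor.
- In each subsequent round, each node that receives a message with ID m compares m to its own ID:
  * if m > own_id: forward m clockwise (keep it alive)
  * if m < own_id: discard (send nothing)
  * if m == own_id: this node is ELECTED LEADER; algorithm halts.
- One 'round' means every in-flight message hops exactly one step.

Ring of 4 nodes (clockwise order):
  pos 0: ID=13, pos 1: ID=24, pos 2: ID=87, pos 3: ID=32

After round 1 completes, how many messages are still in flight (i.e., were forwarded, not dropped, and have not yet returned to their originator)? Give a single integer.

Round 1: pos1(id24) recv 13: drop; pos2(id87) recv 24: drop; pos3(id32) recv 87: fwd; pos0(id13) recv 32: fwd
After round 1: 2 messages still in flight

Answer: 2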